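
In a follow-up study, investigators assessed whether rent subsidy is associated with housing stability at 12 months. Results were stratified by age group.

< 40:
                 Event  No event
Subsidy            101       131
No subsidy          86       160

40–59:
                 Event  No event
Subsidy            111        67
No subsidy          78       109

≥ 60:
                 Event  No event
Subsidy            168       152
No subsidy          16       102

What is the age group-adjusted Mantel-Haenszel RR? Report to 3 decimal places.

RR_MH = Σ(aᵢ·n₀ᵢ/nᵢ) / Σ(cᵢ·n₁ᵢ/nᵢ), with n₁ᵢ = aᵢ+bᵢ (exposed), n₀ᵢ = cᵢ+dᵢ (unexposed), nᵢ = n₁ᵢ+n₀ᵢ.
Stratum 1 (< 40): n₁ = 232, n₀ = 246, n = 478; a·n₀/n = 101·246/478 = 51.9791; c·n₁/n = 86·232/478 = 41.7406
Stratum 2 (40–59): n₁ = 178, n₀ = 187, n = 365; a·n₀/n = 111·187/365 = 56.8685; c·n₁/n = 78·178/365 = 38.0384
Stratum 3 (≥ 60): n₁ = 320, n₀ = 118, n = 438; a·n₀/n = 168·118/438 = 45.2603; c·n₁/n = 16·320/438 = 11.6895
RR_MH = (51.9791 + 56.8685 + 45.2603) / (41.7406 + 38.0384 + 11.6895) = 154.1078 / 91.4684 = 1.68482

1.685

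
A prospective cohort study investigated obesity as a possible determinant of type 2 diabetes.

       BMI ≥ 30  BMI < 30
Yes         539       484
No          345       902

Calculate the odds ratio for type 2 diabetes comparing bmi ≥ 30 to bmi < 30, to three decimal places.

2.912

Reading the table with exposure as columns: a = 539 (BMI ≥ 30, case), b = 345 (BMI ≥ 30, non-case), c = 484 (BMI < 30, case), d = 902.
OR = (a·d)/(b·c) = (539 × 902) / (345 × 484) = 486178 / 166980 = 2.91159
The odds of type 2 diabetes are about 2.91 times as high in the bmi ≥ 30 group.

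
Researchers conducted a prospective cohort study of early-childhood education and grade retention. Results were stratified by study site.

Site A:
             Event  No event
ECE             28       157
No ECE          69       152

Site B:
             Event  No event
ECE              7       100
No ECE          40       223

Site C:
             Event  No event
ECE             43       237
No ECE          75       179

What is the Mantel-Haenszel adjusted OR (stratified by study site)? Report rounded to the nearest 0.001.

OR_MH = Σ(aᵢdᵢ/nᵢ) / Σ(bᵢcᵢ/nᵢ), where nᵢ is the stratum total.
Stratum 1 (Site A): n = 406; a·d/n = 28·152/406 = 10.4828; b·c/n = 157·69/406 = 26.6823
Stratum 2 (Site B): n = 370; a·d/n = 7·223/370 = 4.2189; b·c/n = 100·40/370 = 10.8108
Stratum 3 (Site C): n = 534; a·d/n = 43·179/534 = 14.4139; b·c/n = 237·75/534 = 33.2865
OR_MH = (10.4828 + 4.2189 + 14.4139) / (26.6823 + 10.8108 + 33.2865) = 29.1155 / 70.7796 = 0.41135

0.411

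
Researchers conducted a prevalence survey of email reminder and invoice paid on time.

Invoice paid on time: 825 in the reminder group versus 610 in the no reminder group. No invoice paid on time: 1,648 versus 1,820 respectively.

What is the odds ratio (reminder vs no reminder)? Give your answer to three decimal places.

1.494

From the description: a = 825, b = 1648, c = 610, d = 1820.
OR = (a·d)/(b·c) = (825 × 1820) / (1648 × 610) = 1501500 / 1005280 = 1.49361
The odds of invoice paid on time are about 1.49 times as high in the reminder group.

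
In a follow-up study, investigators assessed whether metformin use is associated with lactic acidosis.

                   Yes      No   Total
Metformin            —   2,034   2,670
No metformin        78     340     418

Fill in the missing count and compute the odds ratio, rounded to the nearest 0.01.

The missing cell is in the exposed row: 2670 − 2034 = 636.
So a = 636, b = 2034, c = 78, d = 340.
OR = (a·d)/(b·c) = (636 × 340) / (2034 × 78) = 216240 / 158652 = 1.36298

1.36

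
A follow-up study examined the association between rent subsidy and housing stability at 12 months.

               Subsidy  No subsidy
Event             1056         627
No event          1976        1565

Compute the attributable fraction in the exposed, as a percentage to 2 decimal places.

Reading the table with exposure as columns: a = 1056 (Subsidy, case), b = 1976 (Subsidy, non-case), c = 627 (No subsidy, case), d = 1565.
Risk in exposed = 1056/3032 = 0.34828; risk in unexposed = 627/2192 = 0.28604.
RR = 0.34828/0.28604 = 1.21761
AR% = (RR − 1)/RR × 100 = (1.21761 − 1)/1.21761 × 100 = 17.8718%

17.87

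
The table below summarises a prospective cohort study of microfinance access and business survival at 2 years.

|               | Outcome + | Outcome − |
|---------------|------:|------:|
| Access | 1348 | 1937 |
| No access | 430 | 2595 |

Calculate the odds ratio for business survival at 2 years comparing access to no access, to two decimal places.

4.20

Cells: a = 1348, b = 1937, c = 430, d = 2595.
OR = (a·d)/(b·c) = (1348 × 2595) / (1937 × 430) = 3498060 / 832910 = 4.19981
The odds of business survival at 2 years are about 4.20 times as high in the access group.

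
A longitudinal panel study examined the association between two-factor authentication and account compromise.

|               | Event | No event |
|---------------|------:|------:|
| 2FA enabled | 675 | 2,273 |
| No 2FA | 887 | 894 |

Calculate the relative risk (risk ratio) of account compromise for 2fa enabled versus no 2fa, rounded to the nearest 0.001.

Cells: a = 675, b = 2273, c = 887, d = 894.
Risk in exposed = 675/2948 = 0.22897; risk in unexposed = 887/1781 = 0.49803.
RR = 0.22897 / 0.49803 = 0.45974
The risk is 54% lower among the exposed than among the unexposed.

0.460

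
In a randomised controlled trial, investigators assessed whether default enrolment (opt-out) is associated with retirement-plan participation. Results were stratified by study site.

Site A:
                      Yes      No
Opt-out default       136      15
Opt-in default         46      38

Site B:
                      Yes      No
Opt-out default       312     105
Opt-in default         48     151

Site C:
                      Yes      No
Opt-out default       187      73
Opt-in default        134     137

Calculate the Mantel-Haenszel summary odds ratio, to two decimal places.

4.97

OR_MH = Σ(aᵢdᵢ/nᵢ) / Σ(bᵢcᵢ/nᵢ), where nᵢ is the stratum total.
Stratum 1 (Site A): n = 235; a·d/n = 136·38/235 = 21.9915; b·c/n = 15·46/235 = 2.9362
Stratum 2 (Site B): n = 616; a·d/n = 312·151/616 = 76.4805; b·c/n = 105·48/616 = 8.1818
Stratum 3 (Site C): n = 531; a·d/n = 187·137/531 = 48.2467; b·c/n = 73·134/531 = 18.4218
OR_MH = (21.9915 + 76.4805 + 48.2467) / (2.9362 + 8.1818 + 18.4218) = 146.7187 / 29.5398 = 4.96681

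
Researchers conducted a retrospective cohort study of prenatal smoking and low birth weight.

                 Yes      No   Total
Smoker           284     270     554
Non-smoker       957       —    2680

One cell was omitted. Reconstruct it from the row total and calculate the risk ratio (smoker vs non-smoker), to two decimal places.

1.44

The missing cell is in the unexposed row: 2680 − 957 = 1723.
So a = 284, b = 270, c = 957, d = 1723.
RR = [a/(a+b)] / [c/(c+d)] = (284/554) / (957/2680) = 0.51264/0.35709 = 1.43559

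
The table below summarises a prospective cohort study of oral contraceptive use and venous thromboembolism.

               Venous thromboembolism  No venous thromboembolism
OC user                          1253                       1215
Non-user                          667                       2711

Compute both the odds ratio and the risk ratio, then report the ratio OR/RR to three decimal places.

1.630

Cells: a = 1253, b = 1215, c = 667, d = 2711.
OR = (1253·2711)/(1215·667) = 3396883/810405 = 4.19159
Risk in exposed = 1253/2468 = 0.50770; risk in unexposed = 667/3378 = 0.19745; RR = 2.57122
OR/RR = 4.19159 / 2.57122 = 1.63019
The outcome is not rare, so the OR lies further from 1 than the RR.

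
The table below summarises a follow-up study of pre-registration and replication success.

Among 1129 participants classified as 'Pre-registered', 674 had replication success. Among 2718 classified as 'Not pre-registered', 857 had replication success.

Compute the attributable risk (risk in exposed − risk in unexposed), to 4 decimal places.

0.2817

From the description: a = 674, b = 455, c = 857, d = 1861.
Risk in exposed = 674/1129 = 0.596988; risk in unexposed = 857/2718 = 0.315305.
Risk difference = 0.596988 − 0.315305 = 0.281683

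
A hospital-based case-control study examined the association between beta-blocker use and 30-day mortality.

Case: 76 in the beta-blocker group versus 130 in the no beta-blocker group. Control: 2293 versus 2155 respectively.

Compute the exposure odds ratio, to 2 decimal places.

0.55

From the description: a = 76, b = 2293, c = 130, d = 2155.
OR = (a·d)/(b·c) = (76 × 2155) / (2293 × 130) = 163780 / 298090 = 0.54943
Exposure is associated with lower odds of 30-day mortality (OR = 0.55 < 1).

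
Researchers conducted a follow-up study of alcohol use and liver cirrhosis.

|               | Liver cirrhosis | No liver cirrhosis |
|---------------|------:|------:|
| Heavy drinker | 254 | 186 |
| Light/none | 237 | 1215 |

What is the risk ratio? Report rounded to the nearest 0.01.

Cells: a = 254, b = 186, c = 237, d = 1215.
Risk in exposed = 254/440 = 0.57727; risk in unexposed = 237/1452 = 0.16322.
RR = 0.57727 / 0.16322 = 3.53671
The risk among the exposed is 3.54 times that among the unexposed.

3.54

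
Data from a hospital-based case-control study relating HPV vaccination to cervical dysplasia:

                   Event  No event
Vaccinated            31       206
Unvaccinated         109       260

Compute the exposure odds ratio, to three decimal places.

0.359

Cells: a = 31, b = 206, c = 109, d = 260.
OR = (a·d)/(b·c) = (31 × 260) / (206 × 109) = 8060 / 22454 = 0.35896
Exposure is associated with lower odds of cervical dysplasia (OR = 0.36 < 1).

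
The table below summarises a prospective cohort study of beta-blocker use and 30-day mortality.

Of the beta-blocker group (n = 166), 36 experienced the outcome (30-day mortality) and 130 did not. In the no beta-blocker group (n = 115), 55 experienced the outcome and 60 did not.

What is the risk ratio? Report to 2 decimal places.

0.45

From the description: a = 36, b = 130, c = 55, d = 60.
Risk in exposed = 36/166 = 0.21687; risk in unexposed = 55/115 = 0.47826.
RR = 0.21687 / 0.47826 = 0.45345
The risk is 55% lower among the exposed than among the unexposed.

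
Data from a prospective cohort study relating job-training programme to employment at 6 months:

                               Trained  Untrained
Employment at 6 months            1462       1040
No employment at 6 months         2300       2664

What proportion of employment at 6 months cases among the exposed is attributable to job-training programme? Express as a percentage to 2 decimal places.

27.75

Reading the table with exposure as columns: a = 1462 (Trained, case), b = 2300 (Trained, non-case), c = 1040 (Untrained, case), d = 2664.
Risk in exposed = 1462/3762 = 0.38862; risk in unexposed = 1040/3704 = 0.28078.
RR = 0.38862/0.28078 = 1.38410
AR% = (RR − 1)/RR × 100 = (1.38410 − 1)/1.38410 × 100 = 27.7507%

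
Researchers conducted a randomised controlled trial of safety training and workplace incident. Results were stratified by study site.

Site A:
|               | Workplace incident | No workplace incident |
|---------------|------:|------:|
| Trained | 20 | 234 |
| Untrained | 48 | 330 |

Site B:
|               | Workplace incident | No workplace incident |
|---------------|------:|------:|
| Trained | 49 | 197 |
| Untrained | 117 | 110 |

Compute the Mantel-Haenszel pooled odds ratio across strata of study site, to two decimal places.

OR_MH = Σ(aᵢdᵢ/nᵢ) / Σ(bᵢcᵢ/nᵢ), where nᵢ is the stratum total.
Stratum 1 (Site A): n = 632; a·d/n = 20·330/632 = 10.4430; b·c/n = 234·48/632 = 17.7722
Stratum 2 (Site B): n = 473; a·d/n = 49·110/473 = 11.3953; b·c/n = 197·117/473 = 48.7294
OR_MH = (10.4430 + 11.3953) / (17.7722 + 48.7294) = 21.8384 / 66.5015 = 0.32839

0.33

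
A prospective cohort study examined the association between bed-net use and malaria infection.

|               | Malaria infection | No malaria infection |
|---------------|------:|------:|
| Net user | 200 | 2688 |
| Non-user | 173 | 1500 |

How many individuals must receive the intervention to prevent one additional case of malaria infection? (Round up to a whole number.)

30

Risk in treated group = 200/2888 = 0.06925; risk in control = 173/1673 = 0.10341.
Absolute risk reduction = 0.10341 − 0.06925 = 0.03415
NNT = 1 / ARR = 1 / 0.03415 = 29.278 → round up → 30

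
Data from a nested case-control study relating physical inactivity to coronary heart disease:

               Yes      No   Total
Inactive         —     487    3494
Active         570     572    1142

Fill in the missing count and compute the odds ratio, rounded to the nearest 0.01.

6.20

The missing cell is in the exposed row: 3494 − 487 = 3007.
So a = 3007, b = 487, c = 570, d = 572.
OR = (a·d)/(b·c) = (3007 × 572) / (487 × 570) = 1720004 / 277590 = 6.19620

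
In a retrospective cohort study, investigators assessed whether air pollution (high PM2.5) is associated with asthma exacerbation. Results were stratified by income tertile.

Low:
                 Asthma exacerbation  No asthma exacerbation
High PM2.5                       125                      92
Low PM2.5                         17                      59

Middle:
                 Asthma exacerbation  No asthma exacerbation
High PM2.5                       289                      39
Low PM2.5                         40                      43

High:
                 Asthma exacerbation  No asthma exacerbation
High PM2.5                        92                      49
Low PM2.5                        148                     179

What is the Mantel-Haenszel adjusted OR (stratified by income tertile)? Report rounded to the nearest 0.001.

OR_MH = Σ(aᵢdᵢ/nᵢ) / Σ(bᵢcᵢ/nᵢ), where nᵢ is the stratum total.
Stratum 1 (Low): n = 293; a·d/n = 125·59/293 = 25.1706; b·c/n = 92·17/293 = 5.3379
Stratum 2 (Middle): n = 411; a·d/n = 289·43/411 = 30.2360; b·c/n = 39·40/411 = 3.7956
Stratum 3 (High): n = 468; a·d/n = 92·179/468 = 35.1880; b·c/n = 49·148/468 = 15.4957
OR_MH = (25.1706 + 30.2360 + 35.1880) / (5.3379 + 3.7956 + 15.4957) = 90.5947 / 24.6292 = 3.67834

3.678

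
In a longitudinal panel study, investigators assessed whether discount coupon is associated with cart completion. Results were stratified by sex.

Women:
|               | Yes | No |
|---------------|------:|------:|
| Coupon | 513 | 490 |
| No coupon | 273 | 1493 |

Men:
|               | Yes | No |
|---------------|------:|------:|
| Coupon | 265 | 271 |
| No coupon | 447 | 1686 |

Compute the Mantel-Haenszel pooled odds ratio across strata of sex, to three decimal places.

OR_MH = Σ(aᵢdᵢ/nᵢ) / Σ(bᵢcᵢ/nᵢ), where nᵢ is the stratum total.
Stratum 1 (Women): n = 2769; a·d/n = 513·1493/2769 = 276.6013; b·c/n = 490·273/2769 = 48.3099
Stratum 2 (Men): n = 2669; a·d/n = 265·1686/2669 = 167.3998; b·c/n = 271·447/2669 = 45.3867
OR_MH = (276.6013 + 167.3998) / (48.3099 + 45.3867) = 444.0011 / 93.6965 = 4.73871

4.739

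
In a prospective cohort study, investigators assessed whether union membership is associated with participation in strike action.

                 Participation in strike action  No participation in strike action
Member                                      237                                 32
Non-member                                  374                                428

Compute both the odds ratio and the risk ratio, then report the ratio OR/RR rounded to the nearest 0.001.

Cells: a = 237, b = 32, c = 374, d = 428.
OR = (237·428)/(32·374) = 101436/11968 = 8.47560
Risk in exposed = 237/269 = 0.88104; risk in unexposed = 374/802 = 0.46633; RR = 1.88929
OR/RR = 8.47560 / 1.88929 = 4.48613
The outcome is not rare, so the OR lies further from 1 than the RR.

4.486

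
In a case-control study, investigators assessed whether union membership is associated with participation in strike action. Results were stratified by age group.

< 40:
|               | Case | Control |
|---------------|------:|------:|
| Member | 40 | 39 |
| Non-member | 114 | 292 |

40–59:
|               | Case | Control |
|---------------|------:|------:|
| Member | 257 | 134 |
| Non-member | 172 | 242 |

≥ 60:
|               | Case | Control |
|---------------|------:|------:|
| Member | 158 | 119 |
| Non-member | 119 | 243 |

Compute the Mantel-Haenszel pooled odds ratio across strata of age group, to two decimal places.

OR_MH = Σ(aᵢdᵢ/nᵢ) / Σ(bᵢcᵢ/nᵢ), where nᵢ is the stratum total.
Stratum 1 (< 40): n = 485; a·d/n = 40·292/485 = 24.0825; b·c/n = 39·114/485 = 9.1670
Stratum 2 (40–59): n = 805; a·d/n = 257·242/805 = 77.2596; b·c/n = 134·172/805 = 28.6311
Stratum 3 (≥ 60): n = 639; a·d/n = 158·243/639 = 60.0845; b·c/n = 119·119/639 = 22.1612
OR_MH = (24.0825 + 77.2596 + 60.0845) / (9.1670 + 28.6311 + 22.1612) = 161.4266 / 59.9593 = 2.69227

2.69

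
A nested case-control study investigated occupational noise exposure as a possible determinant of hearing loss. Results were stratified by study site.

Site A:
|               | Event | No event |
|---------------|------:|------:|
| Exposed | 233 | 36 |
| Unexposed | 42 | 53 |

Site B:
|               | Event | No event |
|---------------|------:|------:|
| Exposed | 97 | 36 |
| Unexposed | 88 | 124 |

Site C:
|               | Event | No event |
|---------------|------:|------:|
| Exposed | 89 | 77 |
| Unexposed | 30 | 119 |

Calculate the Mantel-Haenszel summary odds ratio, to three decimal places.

4.955

OR_MH = Σ(aᵢdᵢ/nᵢ) / Σ(bᵢcᵢ/nᵢ), where nᵢ is the stratum total.
Stratum 1 (Site A): n = 364; a·d/n = 233·53/364 = 33.9258; b·c/n = 36·42/364 = 4.1538
Stratum 2 (Site B): n = 345; a·d/n = 97·124/345 = 34.8638; b·c/n = 36·88/345 = 9.1826
Stratum 3 (Site C): n = 315; a·d/n = 89·119/315 = 33.6222; b·c/n = 77·30/315 = 7.3333
OR_MH = (33.9258 + 34.8638 + 33.6222) / (4.1538 + 9.1826 + 7.3333) = 102.4118 / 20.6698 = 4.95466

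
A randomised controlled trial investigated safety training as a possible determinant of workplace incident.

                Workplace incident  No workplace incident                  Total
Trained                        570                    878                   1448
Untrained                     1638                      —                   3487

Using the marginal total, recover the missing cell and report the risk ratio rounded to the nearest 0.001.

0.838

The missing cell is in the unexposed row: 3487 − 1638 = 1849.
So a = 570, b = 878, c = 1638, d = 1849.
RR = [a/(a+b)] / [c/(c+d)] = (570/1448) / (1638/3487) = 0.39365/0.46974 = 0.83800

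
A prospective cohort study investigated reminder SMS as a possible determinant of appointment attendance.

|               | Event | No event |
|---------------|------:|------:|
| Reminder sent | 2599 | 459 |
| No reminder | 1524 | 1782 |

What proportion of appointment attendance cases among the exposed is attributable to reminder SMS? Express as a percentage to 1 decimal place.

Cells: a = 2599, b = 459, c = 1524, d = 1782.
Risk in exposed = 2599/3058 = 0.84990; risk in unexposed = 1524/3306 = 0.46098.
RR = 0.84990/0.46098 = 1.84368
AR% = (RR − 1)/RR × 100 = (1.84368 − 1)/1.84368 × 100 = 45.7608%

45.8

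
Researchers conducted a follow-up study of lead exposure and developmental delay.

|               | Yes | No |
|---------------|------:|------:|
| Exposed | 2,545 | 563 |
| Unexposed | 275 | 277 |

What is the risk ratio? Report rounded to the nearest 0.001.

1.644

Cells: a = 2545, b = 563, c = 275, d = 277.
Risk in exposed = 2545/3108 = 0.81885; risk in unexposed = 275/552 = 0.49819.
RR = 0.81885 / 0.49819 = 1.64366
The risk among the exposed is 1.64 times that among the unexposed.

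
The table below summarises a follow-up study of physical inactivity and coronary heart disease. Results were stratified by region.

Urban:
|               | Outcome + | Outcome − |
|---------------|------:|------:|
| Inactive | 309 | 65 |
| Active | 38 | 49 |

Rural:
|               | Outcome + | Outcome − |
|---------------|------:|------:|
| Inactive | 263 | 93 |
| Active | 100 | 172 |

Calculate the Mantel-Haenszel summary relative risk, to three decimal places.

1.968

RR_MH = Σ(aᵢ·n₀ᵢ/nᵢ) / Σ(cᵢ·n₁ᵢ/nᵢ), with n₁ᵢ = aᵢ+bᵢ (exposed), n₀ᵢ = cᵢ+dᵢ (unexposed), nᵢ = n₁ᵢ+n₀ᵢ.
Stratum 1 (Urban): n₁ = 374, n₀ = 87, n = 461; a·n₀/n = 309·87/461 = 58.3145; c·n₁/n = 38·374/461 = 30.8286
Stratum 2 (Rural): n₁ = 356, n₀ = 272, n = 628; a·n₀/n = 263·272/628 = 113.9108; c·n₁/n = 100·356/628 = 56.6879
RR_MH = (58.3145 + 113.9108) / (30.8286 + 56.6879) = 172.2254 / 87.5165 = 1.96792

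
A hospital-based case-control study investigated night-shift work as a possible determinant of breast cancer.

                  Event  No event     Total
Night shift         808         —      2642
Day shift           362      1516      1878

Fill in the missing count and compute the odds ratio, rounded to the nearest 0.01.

1.85

The missing cell is in the exposed row: 2642 − 808 = 1834.
So a = 808, b = 1834, c = 362, d = 1516.
OR = (a·d)/(b·c) = (808 × 1516) / (1834 × 362) = 1224928 / 663908 = 1.84503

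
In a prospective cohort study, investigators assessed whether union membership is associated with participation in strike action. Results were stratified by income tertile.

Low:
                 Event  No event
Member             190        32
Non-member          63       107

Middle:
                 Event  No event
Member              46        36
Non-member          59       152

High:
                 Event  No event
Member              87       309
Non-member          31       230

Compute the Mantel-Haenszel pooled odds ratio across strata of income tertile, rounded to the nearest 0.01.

OR_MH = Σ(aᵢdᵢ/nᵢ) / Σ(bᵢcᵢ/nᵢ), where nᵢ is the stratum total.
Stratum 1 (Low): n = 392; a·d/n = 190·107/392 = 51.8622; b·c/n = 32·63/392 = 5.1429
Stratum 2 (Middle): n = 293; a·d/n = 46·152/293 = 23.8635; b·c/n = 36·59/293 = 7.2491
Stratum 3 (High): n = 657; a·d/n = 87·230/657 = 30.4566; b·c/n = 309·31/657 = 14.5799
OR_MH = (51.8622 + 23.8635 + 30.4566) / (5.1429 + 7.2491 + 14.5799) = 106.1823 / 26.9719 = 3.93677

3.94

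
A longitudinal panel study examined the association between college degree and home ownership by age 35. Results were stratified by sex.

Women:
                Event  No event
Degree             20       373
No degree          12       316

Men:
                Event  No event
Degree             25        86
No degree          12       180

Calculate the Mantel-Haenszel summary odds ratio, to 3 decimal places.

2.457

OR_MH = Σ(aᵢdᵢ/nᵢ) / Σ(bᵢcᵢ/nᵢ), where nᵢ is the stratum total.
Stratum 1 (Women): n = 721; a·d/n = 20·316/721 = 8.7656; b·c/n = 373·12/721 = 6.2080
Stratum 2 (Men): n = 303; a·d/n = 25·180/303 = 14.8515; b·c/n = 86·12/303 = 3.4059
OR_MH = (8.7656 + 14.8515) / (6.2080 + 3.4059) = 23.6171 / 9.6140 = 2.45653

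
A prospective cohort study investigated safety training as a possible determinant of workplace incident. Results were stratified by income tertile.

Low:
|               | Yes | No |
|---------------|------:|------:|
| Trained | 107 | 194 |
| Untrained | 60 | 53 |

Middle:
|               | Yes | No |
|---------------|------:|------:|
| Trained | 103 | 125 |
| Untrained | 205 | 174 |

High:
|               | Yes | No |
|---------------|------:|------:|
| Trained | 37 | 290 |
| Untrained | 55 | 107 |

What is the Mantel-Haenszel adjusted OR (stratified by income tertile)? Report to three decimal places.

OR_MH = Σ(aᵢdᵢ/nᵢ) / Σ(bᵢcᵢ/nᵢ), where nᵢ is the stratum total.
Stratum 1 (Low): n = 414; a·d/n = 107·53/414 = 13.6981; b·c/n = 194·60/414 = 28.1159
Stratum 2 (Middle): n = 607; a·d/n = 103·174/607 = 29.5255; b·c/n = 125·205/607 = 42.2158
Stratum 3 (High): n = 489; a·d/n = 37·107/489 = 8.0961; b·c/n = 290·55/489 = 32.6176
OR_MH = (13.6981 + 29.5255 + 8.0961) / (28.1159 + 42.2158 + 32.6176) = 51.3197 / 102.9493 = 0.49849

0.498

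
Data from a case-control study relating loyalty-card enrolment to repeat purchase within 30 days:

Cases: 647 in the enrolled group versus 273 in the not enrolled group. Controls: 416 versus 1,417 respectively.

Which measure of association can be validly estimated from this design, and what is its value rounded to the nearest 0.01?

From the description: a = 647, b = 416, c = 273, d = 1417.
This is a case-control study: participants were sampled on outcome status, so risks in the source population cannot be estimated directly — relative risk is not valid here. The odds ratio is the appropriate measure.
OR = (a·d)/(b·c) = (647 × 1417) / (416 × 273) = 916799 / 113568 = 8.07269

8.07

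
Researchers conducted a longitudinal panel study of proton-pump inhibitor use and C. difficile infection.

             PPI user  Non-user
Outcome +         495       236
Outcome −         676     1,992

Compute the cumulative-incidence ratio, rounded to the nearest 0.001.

3.991

Reading the table with exposure as columns: a = 495 (PPI user, case), b = 676 (PPI user, non-case), c = 236 (Non-user, case), d = 1992.
Risk in exposed = 495/1171 = 0.42272; risk in unexposed = 236/2228 = 0.10592.
RR = 0.42272 / 0.10592 = 3.99072
The risk among the exposed is 3.99 times that among the unexposed.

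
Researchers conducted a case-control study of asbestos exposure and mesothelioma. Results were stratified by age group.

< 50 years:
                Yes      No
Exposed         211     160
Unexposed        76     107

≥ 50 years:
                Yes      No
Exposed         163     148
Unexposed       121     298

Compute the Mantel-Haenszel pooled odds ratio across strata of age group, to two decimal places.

OR_MH = Σ(aᵢdᵢ/nᵢ) / Σ(bᵢcᵢ/nᵢ), where nᵢ is the stratum total.
Stratum 1 (< 50 years): n = 554; a·d/n = 211·107/554 = 40.7527; b·c/n = 160·76/554 = 21.9495
Stratum 2 (≥ 50 years): n = 730; a·d/n = 163·298/730 = 66.5397; b·c/n = 148·121/730 = 24.5315
OR_MH = (40.7527 + 66.5397) / (21.9495 + 24.5315) = 107.2924 / 46.4810 = 2.30831

2.31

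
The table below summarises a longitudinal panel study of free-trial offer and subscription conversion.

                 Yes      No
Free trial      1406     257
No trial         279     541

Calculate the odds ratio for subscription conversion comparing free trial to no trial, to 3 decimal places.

10.608

Cells: a = 1406, b = 257, c = 279, d = 541.
OR = (a·d)/(b·c) = (1406 × 541) / (257 × 279) = 760646 / 71703 = 10.60829
The odds of subscription conversion are about 10.61 times as high in the free trial group.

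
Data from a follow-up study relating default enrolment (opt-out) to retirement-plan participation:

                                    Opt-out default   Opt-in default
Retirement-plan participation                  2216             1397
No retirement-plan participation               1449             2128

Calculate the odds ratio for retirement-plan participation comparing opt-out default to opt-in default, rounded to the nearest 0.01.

Reading the table with exposure as columns: a = 2216 (Opt-out default, case), b = 1449 (Opt-out default, non-case), c = 1397 (Opt-in default, case), d = 2128.
OR = (a·d)/(b·c) = (2216 × 2128) / (1449 × 1397) = 4715648 / 2024253 = 2.32957
The odds of retirement-plan participation are about 2.33 times as high in the opt-out default group.

2.33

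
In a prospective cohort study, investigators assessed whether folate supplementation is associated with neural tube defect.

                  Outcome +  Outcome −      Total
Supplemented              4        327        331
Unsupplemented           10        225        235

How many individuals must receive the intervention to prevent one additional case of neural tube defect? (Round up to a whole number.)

33

Risk in treated group = 4/331 = 0.01208; risk in control = 10/235 = 0.04255.
Absolute risk reduction = 0.04255 − 0.01208 = 0.03047
NNT = 1 / ARR = 1 / 0.03047 = 32.821 → round up → 33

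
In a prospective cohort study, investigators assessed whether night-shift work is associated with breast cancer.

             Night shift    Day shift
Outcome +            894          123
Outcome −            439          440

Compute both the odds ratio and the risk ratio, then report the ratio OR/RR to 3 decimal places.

2.373

Reading the table with exposure as columns: a = 894 (Night shift, case), b = 439 (Night shift, non-case), c = 123 (Day shift, case), d = 440.
OR = (894·440)/(439·123) = 393360/53997 = 7.28485
Risk in exposed = 894/1333 = 0.67067; risk in unexposed = 123/563 = 0.21847; RR = 3.06980
OR/RR = 7.28485 / 3.06980 = 2.37307
The outcome is not rare, so the OR lies further from 1 than the RR.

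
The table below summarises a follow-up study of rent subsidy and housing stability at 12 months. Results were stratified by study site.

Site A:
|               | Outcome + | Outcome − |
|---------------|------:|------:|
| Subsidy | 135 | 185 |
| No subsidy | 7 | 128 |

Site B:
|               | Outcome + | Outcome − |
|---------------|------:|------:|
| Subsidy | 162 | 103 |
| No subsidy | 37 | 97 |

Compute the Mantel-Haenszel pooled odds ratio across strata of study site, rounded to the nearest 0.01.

6.24

OR_MH = Σ(aᵢdᵢ/nᵢ) / Σ(bᵢcᵢ/nᵢ), where nᵢ is the stratum total.
Stratum 1 (Site A): n = 455; a·d/n = 135·128/455 = 37.9780; b·c/n = 185·7/455 = 2.8462
Stratum 2 (Site B): n = 399; a·d/n = 162·97/399 = 39.3835; b·c/n = 103·37/399 = 9.5514
OR_MH = (37.9780 + 39.3835) / (2.8462 + 9.5514) = 77.3615 / 12.3975 = 6.24007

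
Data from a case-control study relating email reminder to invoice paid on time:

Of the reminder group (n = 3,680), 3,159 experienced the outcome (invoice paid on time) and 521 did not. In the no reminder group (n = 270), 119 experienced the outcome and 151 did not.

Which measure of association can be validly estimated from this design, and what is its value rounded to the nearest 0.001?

7.694

From the description: a = 3159, b = 521, c = 119, d = 151.
This is a case-control study: participants were sampled on outcome status, so risks in the source population cannot be estimated directly — relative risk is not valid here. The odds ratio is the appropriate measure.
OR = (a·d)/(b·c) = (3159 × 151) / (521 × 119) = 477009 / 61999 = 7.69382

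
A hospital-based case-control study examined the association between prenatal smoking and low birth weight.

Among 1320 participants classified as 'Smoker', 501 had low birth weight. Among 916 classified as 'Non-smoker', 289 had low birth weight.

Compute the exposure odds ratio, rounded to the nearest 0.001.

From the description: a = 501, b = 819, c = 289, d = 627.
OR = (a·d)/(b·c) = (501 × 627) / (819 × 289) = 314127 / 236691 = 1.32716
The odds of low birth weight are about 1.33 times as high in the smoker group.

1.327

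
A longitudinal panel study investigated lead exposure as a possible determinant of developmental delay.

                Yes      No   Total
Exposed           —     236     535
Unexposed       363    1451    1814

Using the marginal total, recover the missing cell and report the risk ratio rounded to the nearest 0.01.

The missing cell is in the exposed row: 535 − 236 = 299.
So a = 299, b = 236, c = 363, d = 1451.
RR = [a/(a+b)] / [c/(c+d)] = (299/535) / (363/1814) = 0.55888/0.20011 = 2.79285

2.79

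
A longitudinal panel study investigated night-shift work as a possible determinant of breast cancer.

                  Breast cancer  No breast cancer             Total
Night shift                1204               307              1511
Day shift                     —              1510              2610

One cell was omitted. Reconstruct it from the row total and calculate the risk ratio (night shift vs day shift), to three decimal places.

The missing cell is in the unexposed row: 2610 − 1510 = 1100.
So a = 1204, b = 307, c = 1100, d = 1510.
RR = [a/(a+b)] / [c/(c+d)] = (1204/1511) / (1100/2610) = 0.79682/0.42146 = 1.89064

1.891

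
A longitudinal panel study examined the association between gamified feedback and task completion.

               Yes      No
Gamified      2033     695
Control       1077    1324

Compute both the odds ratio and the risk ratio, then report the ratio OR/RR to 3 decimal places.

2.164

Cells: a = 2033, b = 695, c = 1077, d = 1324.
OR = (2033·1324)/(695·1077) = 2691692/748515 = 3.59604
Risk in exposed = 2033/2728 = 0.74523; risk in unexposed = 1077/2401 = 0.44856; RR = 1.66138
OR/RR = 3.59604 / 1.66138 = 2.16449
The outcome is not rare, so the OR lies further from 1 than the RR.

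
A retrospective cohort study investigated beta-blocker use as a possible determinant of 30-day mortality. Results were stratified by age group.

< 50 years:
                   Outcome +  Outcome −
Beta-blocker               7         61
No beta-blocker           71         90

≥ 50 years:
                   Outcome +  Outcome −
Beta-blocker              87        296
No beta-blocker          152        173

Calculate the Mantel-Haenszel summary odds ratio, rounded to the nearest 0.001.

0.291

OR_MH = Σ(aᵢdᵢ/nᵢ) / Σ(bᵢcᵢ/nᵢ), where nᵢ is the stratum total.
Stratum 1 (< 50 years): n = 229; a·d/n = 7·90/229 = 2.7511; b·c/n = 61·71/229 = 18.9127
Stratum 2 (≥ 50 years): n = 708; a·d/n = 87·173/708 = 21.2585; b·c/n = 296·152/708 = 63.5480
OR_MH = (2.7511 + 21.2585) / (18.9127 + 63.5480) = 24.0096 / 82.4607 = 0.29116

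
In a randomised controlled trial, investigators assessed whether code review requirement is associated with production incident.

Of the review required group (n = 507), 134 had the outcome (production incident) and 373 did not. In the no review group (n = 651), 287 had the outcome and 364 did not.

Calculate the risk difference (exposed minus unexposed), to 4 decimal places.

-0.1766

From the description: a = 134, b = 373, c = 287, d = 364.
Risk in exposed = 134/507 = 0.264300; risk in unexposed = 287/651 = 0.440860.
Risk difference = 0.264300 − 0.440860 = -0.176560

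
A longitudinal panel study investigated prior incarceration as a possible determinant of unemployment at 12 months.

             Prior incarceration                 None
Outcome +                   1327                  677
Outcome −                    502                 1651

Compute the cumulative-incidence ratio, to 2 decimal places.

Reading the table with exposure as columns: a = 1327 (Prior incarceration, case), b = 502 (Prior incarceration, non-case), c = 677 (None, case), d = 1651.
Risk in exposed = 1327/1829 = 0.72553; risk in unexposed = 677/2328 = 0.29081.
RR = 0.72553 / 0.29081 = 2.49489
The risk among the exposed is 2.49 times that among the unexposed.

2.49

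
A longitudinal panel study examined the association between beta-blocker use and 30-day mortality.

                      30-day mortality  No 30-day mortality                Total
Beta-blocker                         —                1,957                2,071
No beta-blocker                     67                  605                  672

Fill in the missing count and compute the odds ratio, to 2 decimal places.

The missing cell is in the exposed row: 2071 − 1957 = 114.
So a = 114, b = 1957, c = 67, d = 605.
OR = (a·d)/(b·c) = (114 × 605) / (1957 × 67) = 68970 / 131119 = 0.52601

0.53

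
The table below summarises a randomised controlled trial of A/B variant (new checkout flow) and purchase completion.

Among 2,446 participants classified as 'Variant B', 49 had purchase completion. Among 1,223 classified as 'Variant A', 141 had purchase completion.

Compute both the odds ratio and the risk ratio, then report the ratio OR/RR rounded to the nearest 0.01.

0.90

From the description: a = 49, b = 2397, c = 141, d = 1082.
OR = (49·1082)/(2397·141) = 53018/337977 = 0.15687
Risk in exposed = 49/2446 = 0.02003; risk in unexposed = 141/1223 = 0.11529; RR = 0.17376
OR/RR = 0.15687 / 0.17376 = 0.90280
The outcome is not rare, so the OR lies further from 1 than the RR.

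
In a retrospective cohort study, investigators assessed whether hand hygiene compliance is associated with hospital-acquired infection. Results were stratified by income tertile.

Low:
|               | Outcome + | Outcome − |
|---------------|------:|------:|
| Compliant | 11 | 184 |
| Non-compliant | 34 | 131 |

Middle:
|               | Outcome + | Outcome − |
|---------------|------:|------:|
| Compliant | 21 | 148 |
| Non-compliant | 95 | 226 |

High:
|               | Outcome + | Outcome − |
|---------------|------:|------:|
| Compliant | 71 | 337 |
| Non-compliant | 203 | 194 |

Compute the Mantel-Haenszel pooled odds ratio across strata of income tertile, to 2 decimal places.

OR_MH = Σ(aᵢdᵢ/nᵢ) / Σ(bᵢcᵢ/nᵢ), where nᵢ is the stratum total.
Stratum 1 (Low): n = 360; a·d/n = 11·131/360 = 4.0028; b·c/n = 184·34/360 = 17.3778
Stratum 2 (Middle): n = 490; a·d/n = 21·226/490 = 9.6857; b·c/n = 148·95/490 = 28.6939
Stratum 3 (High): n = 805; a·d/n = 71·194/805 = 17.1106; b·c/n = 337·203/805 = 84.9826
OR_MH = (4.0028 + 9.6857 + 17.1106) / (17.3778 + 28.6939 + 84.9826) = 30.7991 / 131.0543 = 0.23501

0.24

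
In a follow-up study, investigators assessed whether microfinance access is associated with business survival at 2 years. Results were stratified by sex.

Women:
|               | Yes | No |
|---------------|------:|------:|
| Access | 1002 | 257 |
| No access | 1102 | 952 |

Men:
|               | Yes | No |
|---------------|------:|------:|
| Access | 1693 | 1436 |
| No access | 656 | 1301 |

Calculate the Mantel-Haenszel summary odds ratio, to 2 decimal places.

2.66

OR_MH = Σ(aᵢdᵢ/nᵢ) / Σ(bᵢcᵢ/nᵢ), where nᵢ is the stratum total.
Stratum 1 (Women): n = 3313; a·d/n = 1002·952/3313 = 287.9276; b·c/n = 257·1102/3313 = 85.4857
Stratum 2 (Men): n = 5086; a·d/n = 1693·1301/5086 = 433.0698; b·c/n = 1436·656/5086 = 185.2175
OR_MH = (287.9276 + 433.0698) / (85.4857 + 185.2175) = 720.9974 / 270.7031 = 2.66342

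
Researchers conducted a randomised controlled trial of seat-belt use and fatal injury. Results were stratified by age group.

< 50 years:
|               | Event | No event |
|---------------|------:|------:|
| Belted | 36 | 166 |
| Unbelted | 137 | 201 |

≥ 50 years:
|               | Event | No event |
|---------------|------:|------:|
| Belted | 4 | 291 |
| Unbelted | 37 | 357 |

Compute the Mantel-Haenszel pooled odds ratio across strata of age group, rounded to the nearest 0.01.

0.27

OR_MH = Σ(aᵢdᵢ/nᵢ) / Σ(bᵢcᵢ/nᵢ), where nᵢ is the stratum total.
Stratum 1 (< 50 years): n = 540; a·d/n = 36·201/540 = 13.4000; b·c/n = 166·137/540 = 42.1148
Stratum 2 (≥ 50 years): n = 689; a·d/n = 4·357/689 = 2.0726; b·c/n = 291·37/689 = 15.6270
OR_MH = (13.4000 + 2.0726) / (42.1148 + 15.6270) = 15.4726 / 57.7418 = 0.26796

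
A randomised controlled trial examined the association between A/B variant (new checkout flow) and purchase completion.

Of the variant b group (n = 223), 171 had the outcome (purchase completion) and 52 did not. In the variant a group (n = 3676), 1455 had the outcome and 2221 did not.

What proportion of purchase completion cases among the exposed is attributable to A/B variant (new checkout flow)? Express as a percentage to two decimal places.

From the description: a = 171, b = 52, c = 1455, d = 2221.
Risk in exposed = 171/223 = 0.76682; risk in unexposed = 1455/3676 = 0.39581.
RR = 0.76682/0.39581 = 1.93733
AR% = (RR − 1)/RR × 100 = (1.93733 − 1)/1.93733 × 100 = 48.3826%

48.38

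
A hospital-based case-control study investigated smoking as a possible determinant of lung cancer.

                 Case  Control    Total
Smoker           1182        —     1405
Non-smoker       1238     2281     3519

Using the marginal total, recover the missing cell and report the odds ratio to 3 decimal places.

The missing cell is in the exposed row: 1405 − 1182 = 223.
So a = 1182, b = 223, c = 1238, d = 2281.
OR = (a·d)/(b·c) = (1182 × 2281) / (223 × 1238) = 2696142 / 276074 = 9.76601

9.766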